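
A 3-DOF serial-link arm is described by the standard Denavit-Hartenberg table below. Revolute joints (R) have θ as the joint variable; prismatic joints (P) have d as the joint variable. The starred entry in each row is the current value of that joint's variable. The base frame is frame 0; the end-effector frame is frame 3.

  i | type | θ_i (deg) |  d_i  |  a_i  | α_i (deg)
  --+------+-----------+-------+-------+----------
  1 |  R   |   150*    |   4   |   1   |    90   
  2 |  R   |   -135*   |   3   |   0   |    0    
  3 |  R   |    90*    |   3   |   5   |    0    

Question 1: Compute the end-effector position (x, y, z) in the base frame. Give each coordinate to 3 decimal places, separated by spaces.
-0.928 7.464 0.464

after link 1: o_1 = (-0.8660, 0.5000, 4.0000)
after link 2: o_2 = (0.6340, 3.0981, 4.0000)
after link 3: o_3 = (-0.9279, 7.4639, 0.4645)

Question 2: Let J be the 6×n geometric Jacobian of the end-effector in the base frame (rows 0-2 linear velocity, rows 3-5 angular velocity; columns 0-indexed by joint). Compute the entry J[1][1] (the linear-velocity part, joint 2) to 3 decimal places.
axis z_1 = (0.5000,0.8660,0.0000); lever o_n−o_1 = (-0.0619,6.9639,-3.5355)
cross product → J_v[:, 1] = (-3.0619,1.7678,3.5355)
J_ω[:, 1] = z_1
entry J[1][1] = 1.7678

1.768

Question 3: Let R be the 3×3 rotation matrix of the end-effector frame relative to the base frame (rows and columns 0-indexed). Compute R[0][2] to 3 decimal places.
End-effector z-axis (col 2 of R) = (0.5000,0.8660,0.0000)
R[0][2] = 0.5000

0.500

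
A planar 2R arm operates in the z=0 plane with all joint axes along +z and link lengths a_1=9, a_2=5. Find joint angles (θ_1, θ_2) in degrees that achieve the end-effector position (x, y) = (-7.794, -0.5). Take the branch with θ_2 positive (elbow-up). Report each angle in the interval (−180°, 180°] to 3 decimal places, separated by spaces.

cos θ_2 = (60.9964−9²−5²)/(2·9·5) = -0.5000; θ_2 = 120.0026° (elbow-up)
β = atan2(-0.5000,-7.7940) = -176.3294°; ψ = atan2(4.3300,6.4998) = 33.6706°
θ_1 = β − ψ = -210.0000°

150.000 120.003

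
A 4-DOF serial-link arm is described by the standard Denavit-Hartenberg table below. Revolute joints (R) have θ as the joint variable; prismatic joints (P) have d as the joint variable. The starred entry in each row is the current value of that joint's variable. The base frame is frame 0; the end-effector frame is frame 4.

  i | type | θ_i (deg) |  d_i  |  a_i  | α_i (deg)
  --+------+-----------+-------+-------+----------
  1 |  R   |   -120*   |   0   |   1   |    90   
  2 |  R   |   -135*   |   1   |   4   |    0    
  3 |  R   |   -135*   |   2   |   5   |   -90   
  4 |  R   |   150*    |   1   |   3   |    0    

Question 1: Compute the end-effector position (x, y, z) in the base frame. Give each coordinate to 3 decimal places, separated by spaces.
0.115 3.199 -0.427

after link 1: o_1 = (-0.5000, -0.8660, 0.0000)
after link 2: o_2 = (0.0482, 2.0835, -2.8284)
after link 3: o_3 = (-1.6839, 3.0835, 2.1716)
after link 4: o_4 = (0.1152, 3.1995, -0.4265)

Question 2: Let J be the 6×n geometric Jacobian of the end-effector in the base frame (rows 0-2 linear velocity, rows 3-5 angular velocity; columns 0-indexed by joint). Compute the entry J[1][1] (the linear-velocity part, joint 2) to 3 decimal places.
axis z_1 = (-0.8660,0.5000,0.0000); lever o_n−o_1 = (0.6152,4.0655,-0.4265)
cross product → J_v[:, 1] = (-0.2133,-0.3694,-3.8284)
J_ω[:, 1] = z_1
entry J[1][1] = -0.3694

-0.369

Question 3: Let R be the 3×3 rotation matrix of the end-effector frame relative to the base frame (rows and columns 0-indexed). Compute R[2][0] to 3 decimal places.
-0.866

End-effector x-axis (col 0 of R) = (0.4330,-0.2500,-0.8660)
R[2][0] = -0.8660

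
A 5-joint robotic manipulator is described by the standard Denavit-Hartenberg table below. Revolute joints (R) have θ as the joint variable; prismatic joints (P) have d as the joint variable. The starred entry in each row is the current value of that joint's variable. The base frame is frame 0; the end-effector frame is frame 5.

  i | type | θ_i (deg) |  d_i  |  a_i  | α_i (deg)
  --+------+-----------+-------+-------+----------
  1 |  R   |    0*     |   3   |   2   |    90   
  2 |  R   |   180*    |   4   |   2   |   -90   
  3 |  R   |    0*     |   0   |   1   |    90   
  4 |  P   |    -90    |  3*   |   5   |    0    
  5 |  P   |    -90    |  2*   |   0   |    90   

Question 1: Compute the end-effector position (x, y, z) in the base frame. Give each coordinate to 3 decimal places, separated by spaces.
-1.000 -9.000 8.000

after link 1: o_1 = (2.0000, 0.0000, 3.0000)
after link 2: o_2 = (0.0000, -4.0000, 3.0000)
after link 3: o_3 = (-1.0000, -4.0000, 3.0000)
after link 4: o_4 = (-1.0000, -7.0000, 8.0000)
after link 5: o_5 = (-1.0000, -9.0000, 8.0000)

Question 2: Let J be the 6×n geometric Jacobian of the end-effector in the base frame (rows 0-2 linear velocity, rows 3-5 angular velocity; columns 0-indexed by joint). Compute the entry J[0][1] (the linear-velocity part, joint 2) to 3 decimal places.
axis z_1 = (0.0000,-1.0000,0.0000); lever o_n−o_1 = (-3.0000,-9.0000,5.0000)
cross product → J_v[:, 1] = (-5.0000,-0.0000,-3.0000)
J_ω[:, 1] = z_1
entry J[0][1] = -5.0000

-5.000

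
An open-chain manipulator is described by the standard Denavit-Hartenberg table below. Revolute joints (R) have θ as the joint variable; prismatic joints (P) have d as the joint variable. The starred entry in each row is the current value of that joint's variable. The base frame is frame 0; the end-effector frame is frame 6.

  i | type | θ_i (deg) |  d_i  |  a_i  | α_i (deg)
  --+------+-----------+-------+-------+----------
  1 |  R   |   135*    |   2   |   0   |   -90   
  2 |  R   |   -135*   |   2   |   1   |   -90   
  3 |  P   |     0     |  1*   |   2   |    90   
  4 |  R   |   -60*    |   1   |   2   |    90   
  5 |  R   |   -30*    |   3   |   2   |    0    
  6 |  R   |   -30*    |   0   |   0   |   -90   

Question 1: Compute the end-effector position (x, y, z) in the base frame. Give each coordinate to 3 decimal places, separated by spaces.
1.586 -4.414 0.965

after link 1: o_1 = (0.0000, 0.0000, 2.0000)
after link 2: o_2 = (-0.9142, -1.9142, 2.7071)
after link 3: o_3 = (-0.4142, -2.4142, 4.8284)
after link 4: o_4 = (0.2447, -4.4873, 4.3108)
after link 5: o_5 = (1.5858, -4.4142, 0.9647)
after link 6: o_6 = (1.5858, -4.4142, 0.9647)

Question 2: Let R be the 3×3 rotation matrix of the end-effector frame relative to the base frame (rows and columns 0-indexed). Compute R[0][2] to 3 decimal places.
0.238

End-effector z-axis (col 2 of R) = (0.2380,-0.9451,-0.2241)
R[0][2] = 0.2380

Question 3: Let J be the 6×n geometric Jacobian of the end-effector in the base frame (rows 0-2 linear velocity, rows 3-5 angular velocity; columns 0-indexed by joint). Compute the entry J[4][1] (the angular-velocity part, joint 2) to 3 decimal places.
-0.707

axis z_1 = (-0.7071,-0.7071,0.0000); lever o_n−o_1 = (1.5858,-4.4142,-1.0353)
cross product → J_v[:, 1] = (0.7321,-0.7321,4.2426)
J_ω[:, 1] = z_1
entry J[4][1] = -0.7071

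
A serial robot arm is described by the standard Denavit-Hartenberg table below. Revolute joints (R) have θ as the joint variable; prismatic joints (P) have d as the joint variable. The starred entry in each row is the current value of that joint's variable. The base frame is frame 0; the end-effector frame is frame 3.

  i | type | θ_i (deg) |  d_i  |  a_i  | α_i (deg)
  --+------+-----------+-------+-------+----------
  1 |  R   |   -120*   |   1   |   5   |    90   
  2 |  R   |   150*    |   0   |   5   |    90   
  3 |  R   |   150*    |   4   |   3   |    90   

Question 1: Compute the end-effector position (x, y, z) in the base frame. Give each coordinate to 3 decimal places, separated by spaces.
-3.759 -3.511 5.665

after link 1: o_1 = (-2.5000, -4.3301, 1.0000)
after link 2: o_2 = (-0.3349, -0.5801, 3.5000)
after link 3: o_3 = (-3.7590, -3.5107, 5.6651)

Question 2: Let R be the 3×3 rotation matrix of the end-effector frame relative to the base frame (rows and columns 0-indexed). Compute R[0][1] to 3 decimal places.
-0.250

End-effector y-axis (col 1 of R) = (-0.2500,-0.4330,0.8660)
R[0][1] = -0.2500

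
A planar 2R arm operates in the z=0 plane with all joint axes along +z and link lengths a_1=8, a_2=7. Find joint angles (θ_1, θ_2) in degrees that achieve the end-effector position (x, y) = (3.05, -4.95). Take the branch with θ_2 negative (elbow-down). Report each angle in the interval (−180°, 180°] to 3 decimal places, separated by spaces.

-0.004 -134.999

cos θ_2 = (33.8050−8²−7²)/(2·8·7) = -0.7071; θ_2 = -134.9993° (elbow-down)
β = atan2(-4.9500,3.0500) = -58.3602°; ψ = atan2(-4.9498,3.0503) = -58.3566°
θ_1 = β − ψ = -0.0036°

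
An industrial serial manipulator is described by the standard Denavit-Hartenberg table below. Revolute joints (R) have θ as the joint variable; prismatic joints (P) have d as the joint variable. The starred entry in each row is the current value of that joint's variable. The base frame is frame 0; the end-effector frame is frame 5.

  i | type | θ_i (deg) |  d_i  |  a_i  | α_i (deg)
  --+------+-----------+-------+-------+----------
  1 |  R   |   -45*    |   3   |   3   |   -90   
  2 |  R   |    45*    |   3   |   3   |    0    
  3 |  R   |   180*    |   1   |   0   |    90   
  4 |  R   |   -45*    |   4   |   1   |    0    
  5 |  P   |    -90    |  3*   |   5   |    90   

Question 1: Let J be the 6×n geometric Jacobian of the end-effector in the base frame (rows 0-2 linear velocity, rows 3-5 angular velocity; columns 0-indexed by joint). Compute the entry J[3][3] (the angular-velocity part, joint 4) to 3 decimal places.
-0.500

axis z_3 = (-0.5000,0.5000,-0.7071); lever o_n−o_3 = (-5.0858,-0.9142,-6.9497)
cross product → J_v[:, 3] = (-4.1213,0.1213,3.0000)
J_ω[:, 3] = z_3
entry J[3][3] = -0.5000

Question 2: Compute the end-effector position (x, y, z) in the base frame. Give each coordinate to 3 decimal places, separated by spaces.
after link 1: o_1 = (2.1213, -2.1213, 3.0000)
after link 2: o_2 = (5.7426, -1.5000, 0.8787)
after link 3: o_3 = (6.4497, -0.7929, 0.8787)
after link 4: o_4 = (3.5962, 1.0607, -1.4497)
after link 5: o_5 = (1.3640, -1.7071, -6.0711)

1.364 -1.707 -6.071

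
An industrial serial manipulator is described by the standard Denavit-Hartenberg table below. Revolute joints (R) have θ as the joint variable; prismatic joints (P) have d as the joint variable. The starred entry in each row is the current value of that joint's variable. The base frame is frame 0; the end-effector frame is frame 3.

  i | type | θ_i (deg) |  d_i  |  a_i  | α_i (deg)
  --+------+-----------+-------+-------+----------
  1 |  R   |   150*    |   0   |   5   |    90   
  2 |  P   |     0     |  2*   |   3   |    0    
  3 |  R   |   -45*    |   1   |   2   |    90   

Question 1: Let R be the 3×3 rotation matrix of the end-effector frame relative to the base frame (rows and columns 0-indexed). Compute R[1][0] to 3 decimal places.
End-effector x-axis (col 0 of R) = (-0.6124,0.3536,-0.7071)
R[1][0] = 0.3536

0.354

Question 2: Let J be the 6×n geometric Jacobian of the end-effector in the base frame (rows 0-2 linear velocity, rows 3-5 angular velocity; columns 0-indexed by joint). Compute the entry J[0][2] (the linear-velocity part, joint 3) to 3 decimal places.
axis z_2 = (0.5000,0.8660,0.0000); lever o_n−o_2 = (-0.7247,1.5731,-1.4142)
cross product → J_v[:, 2] = (-1.2247,0.7071,1.4142)
J_ω[:, 2] = z_2
entry J[0][2] = -1.2247

-1.225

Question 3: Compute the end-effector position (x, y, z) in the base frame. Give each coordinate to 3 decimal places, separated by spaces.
-6.653 7.305 -1.414

after link 1: o_1 = (-4.3301, 2.5000, 0.0000)
after link 2: o_2 = (-5.9282, 5.7321, 0.0000)
after link 3: o_3 = (-6.6529, 7.3052, -1.4142)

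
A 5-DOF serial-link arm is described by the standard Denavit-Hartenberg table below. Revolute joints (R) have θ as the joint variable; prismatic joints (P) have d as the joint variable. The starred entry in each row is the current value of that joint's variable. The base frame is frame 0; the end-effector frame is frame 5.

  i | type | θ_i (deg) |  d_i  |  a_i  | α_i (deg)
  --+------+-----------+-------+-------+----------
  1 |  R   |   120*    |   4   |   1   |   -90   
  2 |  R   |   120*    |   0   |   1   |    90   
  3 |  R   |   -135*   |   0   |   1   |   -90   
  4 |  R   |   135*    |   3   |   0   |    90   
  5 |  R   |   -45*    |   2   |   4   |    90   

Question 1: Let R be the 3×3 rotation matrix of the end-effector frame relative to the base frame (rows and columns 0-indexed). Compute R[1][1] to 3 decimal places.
End-effector y-axis (col 1 of R) = (0.6142,-0.0638,0.7866)
R[1][1] = -0.0638

-0.064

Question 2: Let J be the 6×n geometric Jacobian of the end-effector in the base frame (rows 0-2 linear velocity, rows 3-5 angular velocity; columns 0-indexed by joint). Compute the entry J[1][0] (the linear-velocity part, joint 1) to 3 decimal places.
axis z_0 = ẑ; lever o_n−o_0 = (1.5442,-1.8462,4.9897)
cross product → J_v[:, 0] = (1.8462,1.5442,-0.0000)
J_ω[:, 0] = z_0
entry J[1][0] = 1.5442

1.544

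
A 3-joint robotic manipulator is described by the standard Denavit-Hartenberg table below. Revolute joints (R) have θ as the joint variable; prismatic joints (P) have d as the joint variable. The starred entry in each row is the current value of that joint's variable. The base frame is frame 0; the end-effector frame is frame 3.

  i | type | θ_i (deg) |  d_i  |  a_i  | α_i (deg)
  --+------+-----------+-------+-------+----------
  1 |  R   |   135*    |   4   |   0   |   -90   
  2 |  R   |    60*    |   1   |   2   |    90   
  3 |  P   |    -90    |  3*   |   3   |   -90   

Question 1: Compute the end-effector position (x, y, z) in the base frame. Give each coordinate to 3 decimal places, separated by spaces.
-1.130 3.958 3.768

after link 1: o_1 = (0.0000, 0.0000, 4.0000)
after link 2: o_2 = (-1.4142, 0.0000, 2.2679)
after link 3: o_3 = (-1.1300, 3.9584, 3.7679)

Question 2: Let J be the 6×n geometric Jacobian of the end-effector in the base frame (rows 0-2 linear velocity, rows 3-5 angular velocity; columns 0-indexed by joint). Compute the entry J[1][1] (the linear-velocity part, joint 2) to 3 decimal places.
axis z_1 = (-0.7071,-0.7071,0.0000); lever o_n−o_1 = (-1.1300,3.9584,-0.2321)
cross product → J_v[:, 1] = (0.1641,-0.1641,-3.5981)
J_ω[:, 1] = z_1
entry J[1][1] = -0.1641

-0.164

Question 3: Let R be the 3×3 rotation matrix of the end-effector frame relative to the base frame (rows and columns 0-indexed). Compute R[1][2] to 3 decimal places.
End-effector z-axis (col 2 of R) = (-0.3536,0.3536,-0.8660)
R[1][2] = 0.3536

0.354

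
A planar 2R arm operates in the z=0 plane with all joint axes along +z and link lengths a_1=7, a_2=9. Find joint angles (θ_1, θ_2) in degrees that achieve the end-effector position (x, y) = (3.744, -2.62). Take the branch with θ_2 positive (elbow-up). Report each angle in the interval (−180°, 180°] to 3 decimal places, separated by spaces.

-134.992 149.999

cos θ_2 = (20.8819−7²−9²)/(2·7·9) = -0.8660; θ_2 = 149.9990° (elbow-up)
β = atan2(-2.6200,3.7440) = -34.9838°; ψ = atan2(4.5001,-0.7941) = 100.0080°
θ_1 = β − ψ = -134.9918°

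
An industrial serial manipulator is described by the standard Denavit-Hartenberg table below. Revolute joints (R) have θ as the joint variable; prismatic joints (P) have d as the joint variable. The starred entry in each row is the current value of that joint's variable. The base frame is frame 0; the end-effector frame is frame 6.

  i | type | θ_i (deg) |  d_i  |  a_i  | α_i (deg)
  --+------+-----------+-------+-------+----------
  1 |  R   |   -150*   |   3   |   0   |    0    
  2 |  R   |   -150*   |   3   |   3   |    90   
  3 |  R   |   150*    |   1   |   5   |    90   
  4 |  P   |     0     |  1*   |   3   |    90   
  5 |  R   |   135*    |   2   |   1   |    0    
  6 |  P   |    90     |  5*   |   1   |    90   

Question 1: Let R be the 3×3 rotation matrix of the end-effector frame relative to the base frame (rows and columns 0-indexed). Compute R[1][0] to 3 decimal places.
0.224

End-effector x-axis (col 0 of R) = (0.1294,0.2241,-0.9659)
R[1][0] = 0.2241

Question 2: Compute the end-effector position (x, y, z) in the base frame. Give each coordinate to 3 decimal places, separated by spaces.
-6.298 1.092 10.159

after link 1: o_1 = (0.0000, 0.0000, 3.0000)
after link 2: o_2 = (1.5000, 2.5981, 6.0000)
after link 3: o_3 = (0.2010, -1.6519, 8.5000)
after link 4: o_4 = (-0.8481, -3.4689, 10.8660)
after link 5: o_5 = (-2.0972, -1.6324, 11.1248)
after link 6: o_6 = (-6.2979, 1.0917, 10.1589)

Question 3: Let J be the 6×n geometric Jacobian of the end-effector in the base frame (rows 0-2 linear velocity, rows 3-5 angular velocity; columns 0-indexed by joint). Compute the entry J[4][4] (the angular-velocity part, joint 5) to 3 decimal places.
axis z_4 = (-0.8660,0.5000,0.0000); lever o_n−o_4 = (-5.4498,4.5607,-0.7071)
cross product → J_v[:, 4] = (-0.3536,-0.6124,-1.2247)
J_ω[:, 4] = z_4
entry J[4][4] = 0.5000

0.500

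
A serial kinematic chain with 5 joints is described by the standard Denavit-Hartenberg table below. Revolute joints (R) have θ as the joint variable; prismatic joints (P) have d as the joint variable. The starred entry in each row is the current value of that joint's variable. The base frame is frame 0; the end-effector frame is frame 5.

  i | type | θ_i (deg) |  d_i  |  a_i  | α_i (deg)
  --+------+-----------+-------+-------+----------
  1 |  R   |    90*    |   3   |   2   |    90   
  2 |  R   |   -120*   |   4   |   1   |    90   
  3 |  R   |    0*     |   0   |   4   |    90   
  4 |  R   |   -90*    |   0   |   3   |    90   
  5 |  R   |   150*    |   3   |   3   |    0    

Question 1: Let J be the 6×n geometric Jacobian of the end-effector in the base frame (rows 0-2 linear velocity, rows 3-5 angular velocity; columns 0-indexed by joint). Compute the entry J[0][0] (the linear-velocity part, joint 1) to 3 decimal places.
axis z_0 = ẑ; lever o_n−o_0 = (2.5000,1.3481,1.0670)
cross product → J_v[:, 0] = (-1.3481,2.5000,0.0000)
J_ω[:, 0] = z_0
entry J[0][0] = -1.3481

-1.348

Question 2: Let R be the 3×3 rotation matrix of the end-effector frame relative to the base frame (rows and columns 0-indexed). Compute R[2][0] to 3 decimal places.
0.433

End-effector x-axis (col 0 of R) = (-0.5000,-0.7500,0.4330)
R[2][0] = 0.4330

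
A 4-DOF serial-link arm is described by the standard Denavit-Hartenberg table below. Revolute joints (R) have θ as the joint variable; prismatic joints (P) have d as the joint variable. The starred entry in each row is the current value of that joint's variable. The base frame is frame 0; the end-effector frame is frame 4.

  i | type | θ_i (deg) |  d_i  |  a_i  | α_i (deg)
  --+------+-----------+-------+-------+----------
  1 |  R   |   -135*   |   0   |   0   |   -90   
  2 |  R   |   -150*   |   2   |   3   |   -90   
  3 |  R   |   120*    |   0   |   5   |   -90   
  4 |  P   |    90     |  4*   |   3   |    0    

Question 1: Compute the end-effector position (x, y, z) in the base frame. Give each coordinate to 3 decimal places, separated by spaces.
-0.988 -0.521 -4.080

after link 1: o_1 = (0.0000, 0.0000, 0.0000)
after link 2: o_2 = (3.2513, 0.4229, 1.5000)
after link 3: o_3 = (-1.3415, 1.9538, 0.2500)
after link 4: o_4 = (-0.9879, -0.5210, -4.0801)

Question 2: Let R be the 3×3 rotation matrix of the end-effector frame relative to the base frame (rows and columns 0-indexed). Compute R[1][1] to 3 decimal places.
End-effector y-axis (col 1 of R) = (0.9186,-0.3062,0.2500)
R[1][1] = -0.3062

-0.306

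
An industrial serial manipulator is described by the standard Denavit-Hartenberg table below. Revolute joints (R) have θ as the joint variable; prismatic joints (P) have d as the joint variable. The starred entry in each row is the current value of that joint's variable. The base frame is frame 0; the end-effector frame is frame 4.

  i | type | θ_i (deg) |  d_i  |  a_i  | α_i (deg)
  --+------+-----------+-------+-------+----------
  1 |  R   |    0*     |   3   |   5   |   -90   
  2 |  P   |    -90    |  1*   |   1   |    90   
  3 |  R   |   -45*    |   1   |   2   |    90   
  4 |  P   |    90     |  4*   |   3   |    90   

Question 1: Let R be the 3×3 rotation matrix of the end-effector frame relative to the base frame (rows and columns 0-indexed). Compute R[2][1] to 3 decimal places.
-0.707

End-effector y-axis (col 1 of R) = (-0.0000,-0.7071,-0.7071)
R[2][1] = -0.7071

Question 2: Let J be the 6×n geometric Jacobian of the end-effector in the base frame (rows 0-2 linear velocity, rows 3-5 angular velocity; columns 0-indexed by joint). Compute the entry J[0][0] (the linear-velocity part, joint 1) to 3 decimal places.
axis z_0 = ẑ; lever o_n−o_0 = (1.0000,-3.2426,2.5858)
cross product → J_v[:, 0] = (3.2426,1.0000,-0.0000)
J_ω[:, 0] = z_0
entry J[0][0] = 3.2426

3.243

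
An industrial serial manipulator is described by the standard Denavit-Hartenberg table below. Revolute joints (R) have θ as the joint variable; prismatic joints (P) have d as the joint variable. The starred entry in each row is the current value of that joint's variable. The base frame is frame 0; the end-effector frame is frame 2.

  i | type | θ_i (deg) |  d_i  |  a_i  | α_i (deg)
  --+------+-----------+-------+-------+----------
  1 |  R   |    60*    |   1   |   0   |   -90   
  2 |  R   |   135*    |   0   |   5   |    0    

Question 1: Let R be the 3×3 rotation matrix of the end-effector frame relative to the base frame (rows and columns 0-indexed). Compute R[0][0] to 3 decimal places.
-0.354

End-effector x-axis (col 0 of R) = (-0.3536,-0.6124,-0.7071)
R[0][0] = -0.3536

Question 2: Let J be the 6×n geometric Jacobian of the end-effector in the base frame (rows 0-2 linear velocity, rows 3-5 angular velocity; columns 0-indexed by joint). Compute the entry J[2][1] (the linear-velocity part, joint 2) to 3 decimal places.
axis z_1 = (-0.8660,0.5000,0.0000); lever o_n−o_1 = (-1.7678,-3.0619,-3.5355)
cross product → J_v[:, 1] = (-1.7678,-3.0619,3.5355)
J_ω[:, 1] = z_1
entry J[2][1] = 3.5355

3.536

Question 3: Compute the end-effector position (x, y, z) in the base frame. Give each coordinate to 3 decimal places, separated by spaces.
after link 1: o_1 = (0.0000, 0.0000, 1.0000)
after link 2: o_2 = (-1.7678, -3.0619, -2.5355)

-1.768 -3.062 -2.536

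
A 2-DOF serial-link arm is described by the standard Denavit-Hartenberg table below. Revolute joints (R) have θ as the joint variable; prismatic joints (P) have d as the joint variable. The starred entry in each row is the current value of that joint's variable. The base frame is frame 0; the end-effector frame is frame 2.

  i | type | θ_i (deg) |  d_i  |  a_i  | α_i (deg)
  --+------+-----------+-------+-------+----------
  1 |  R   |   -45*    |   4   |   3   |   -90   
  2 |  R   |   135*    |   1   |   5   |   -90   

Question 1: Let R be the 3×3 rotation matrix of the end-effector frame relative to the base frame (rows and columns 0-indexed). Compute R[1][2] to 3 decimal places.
End-effector z-axis (col 2 of R) = (-0.5000,0.5000,0.7071)
R[1][2] = 0.5000

0.500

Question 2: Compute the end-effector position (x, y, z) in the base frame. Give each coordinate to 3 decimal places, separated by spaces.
0.328 1.086 0.464

after link 1: o_1 = (2.1213, -2.1213, 4.0000)
after link 2: o_2 = (0.3284, 1.0858, 0.4645)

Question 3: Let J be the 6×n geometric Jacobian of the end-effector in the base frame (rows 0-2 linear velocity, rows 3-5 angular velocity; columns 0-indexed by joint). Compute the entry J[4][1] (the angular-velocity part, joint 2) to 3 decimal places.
axis z_1 = (0.7071,0.7071,0.0000); lever o_n−o_1 = (-1.7929,3.2071,-3.5355)
cross product → J_v[:, 1] = (-2.5000,2.5000,3.5355)
J_ω[:, 1] = z_1
entry J[4][1] = 0.7071

0.707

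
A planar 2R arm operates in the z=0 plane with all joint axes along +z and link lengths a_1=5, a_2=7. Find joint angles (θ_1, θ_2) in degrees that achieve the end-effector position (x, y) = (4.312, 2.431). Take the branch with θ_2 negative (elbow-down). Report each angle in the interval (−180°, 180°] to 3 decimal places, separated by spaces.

118.831 -134.999

cos θ_2 = (24.5031−5²−7²)/(2·5·7) = -0.7071; θ_2 = -134.9993° (elbow-down)
β = atan2(2.4310,4.3120) = 29.4132°; ψ = atan2(-4.9498,0.0503) = -89.4177°
θ_1 = β − ψ = 118.8309°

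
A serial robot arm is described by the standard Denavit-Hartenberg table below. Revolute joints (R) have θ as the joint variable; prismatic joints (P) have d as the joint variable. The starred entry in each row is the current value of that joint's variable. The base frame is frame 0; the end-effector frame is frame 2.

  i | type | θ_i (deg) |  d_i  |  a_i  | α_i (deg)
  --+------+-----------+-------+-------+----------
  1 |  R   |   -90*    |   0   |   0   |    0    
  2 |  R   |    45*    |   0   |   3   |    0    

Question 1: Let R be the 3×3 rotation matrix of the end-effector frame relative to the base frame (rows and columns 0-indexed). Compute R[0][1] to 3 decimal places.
0.707

End-effector y-axis (col 1 of R) = (0.7071,0.7071,0.0000)
R[0][1] = 0.7071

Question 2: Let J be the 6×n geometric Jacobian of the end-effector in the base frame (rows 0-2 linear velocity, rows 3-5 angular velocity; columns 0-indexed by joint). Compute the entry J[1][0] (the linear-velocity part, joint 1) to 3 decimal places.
2.121

axis z_0 = ẑ; lever o_n−o_0 = (2.1213,-2.1213,0.0000)
cross product → J_v[:, 0] = (2.1213,2.1213,-0.0000)
J_ω[:, 0] = z_0
entry J[1][0] = 2.1213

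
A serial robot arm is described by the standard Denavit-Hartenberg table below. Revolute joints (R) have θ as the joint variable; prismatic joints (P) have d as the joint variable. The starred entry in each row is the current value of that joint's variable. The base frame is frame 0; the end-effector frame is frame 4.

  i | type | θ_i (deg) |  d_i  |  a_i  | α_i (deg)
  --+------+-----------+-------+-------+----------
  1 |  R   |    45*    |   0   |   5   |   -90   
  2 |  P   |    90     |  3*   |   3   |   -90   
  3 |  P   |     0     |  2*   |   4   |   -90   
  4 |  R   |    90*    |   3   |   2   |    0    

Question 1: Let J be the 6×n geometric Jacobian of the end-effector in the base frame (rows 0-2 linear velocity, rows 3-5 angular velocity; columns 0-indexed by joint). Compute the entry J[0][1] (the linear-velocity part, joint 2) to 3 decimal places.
prismatic axis z_1 = (-0.7071,0.7071,0.0000)
J_v[:, 1] = z_1; J_ω[:, 1] = (0,0,0)
entry J[0][1] = -0.7071

-0.707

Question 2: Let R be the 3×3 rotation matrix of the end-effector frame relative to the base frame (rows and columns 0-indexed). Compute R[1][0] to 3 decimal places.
End-effector x-axis (col 0 of R) = (0.7071,0.7071,0.0000)
R[1][0] = 0.7071

0.707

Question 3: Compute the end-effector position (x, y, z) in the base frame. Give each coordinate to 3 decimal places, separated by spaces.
after link 1: o_1 = (3.5355, 3.5355, 0.0000)
after link 2: o_2 = (1.4142, 5.6569, -3.0000)
after link 3: o_3 = (0.0000, 4.2426, -7.0000)
after link 4: o_4 = (3.5355, 3.5355, -7.0000)

3.536 3.536 -7.000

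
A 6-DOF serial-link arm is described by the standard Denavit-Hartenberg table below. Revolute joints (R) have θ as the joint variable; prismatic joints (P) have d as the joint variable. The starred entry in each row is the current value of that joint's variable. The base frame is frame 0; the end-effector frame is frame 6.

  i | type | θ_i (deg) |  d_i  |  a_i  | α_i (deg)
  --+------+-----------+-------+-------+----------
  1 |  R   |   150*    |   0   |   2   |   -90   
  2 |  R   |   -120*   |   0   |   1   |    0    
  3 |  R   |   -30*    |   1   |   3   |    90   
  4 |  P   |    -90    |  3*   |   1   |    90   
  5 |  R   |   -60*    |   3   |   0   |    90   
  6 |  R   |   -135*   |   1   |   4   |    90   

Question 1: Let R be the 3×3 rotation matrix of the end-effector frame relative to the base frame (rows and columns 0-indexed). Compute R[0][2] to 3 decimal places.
End-effector z-axis (col 2 of R) = (-0.4419,-0.1531,-0.8839)
R[0][2] = -0.4419

-0.442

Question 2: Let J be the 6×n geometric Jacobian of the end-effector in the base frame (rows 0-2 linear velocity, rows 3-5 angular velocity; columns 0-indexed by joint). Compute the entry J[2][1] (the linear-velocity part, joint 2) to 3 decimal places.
axis z_1 = (-0.5000,-0.8660,0.0000); lever o_n−o_1 = (3.5574,-4.6869,-2.0061)
cross product → J_v[:, 1] = (1.7374,-1.0031,5.4242)
J_ω[:, 1] = z_1
entry J[2][1] = 5.4242

5.424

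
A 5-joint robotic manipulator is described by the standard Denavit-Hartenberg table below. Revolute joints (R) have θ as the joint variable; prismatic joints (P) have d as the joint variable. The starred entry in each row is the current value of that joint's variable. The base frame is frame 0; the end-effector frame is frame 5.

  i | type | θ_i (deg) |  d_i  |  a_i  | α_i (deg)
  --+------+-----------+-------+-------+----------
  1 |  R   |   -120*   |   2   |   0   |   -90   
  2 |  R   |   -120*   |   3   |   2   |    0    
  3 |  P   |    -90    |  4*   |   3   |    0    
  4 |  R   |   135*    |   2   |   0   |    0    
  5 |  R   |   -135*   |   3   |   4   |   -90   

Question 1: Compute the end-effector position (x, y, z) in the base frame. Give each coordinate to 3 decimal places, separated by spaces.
after link 1: o_1 = (0.0000, 0.0000, 2.0000)
after link 2: o_2 = (3.0981, -0.6340, 3.7321)
after link 3: o_3 = (7.8612, -0.3840, 2.2321)
after link 4: o_4 = (9.5933, -1.3840, 2.2321)
after link 5: o_5 = (13.9234, 0.1160, 0.2321)

13.923 0.116 0.232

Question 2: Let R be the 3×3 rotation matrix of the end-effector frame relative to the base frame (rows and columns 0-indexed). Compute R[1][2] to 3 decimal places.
End-effector z-axis (col 2 of R) = (0.2500,0.4330,0.8660)
R[1][2] = 0.4330

0.433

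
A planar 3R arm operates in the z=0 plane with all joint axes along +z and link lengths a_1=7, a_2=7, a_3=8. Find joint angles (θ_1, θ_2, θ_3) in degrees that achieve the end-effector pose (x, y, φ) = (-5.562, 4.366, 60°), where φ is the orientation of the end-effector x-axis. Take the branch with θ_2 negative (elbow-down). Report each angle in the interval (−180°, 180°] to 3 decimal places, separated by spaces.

wrist centre = target − a_3·(cos φ, sin φ) = (-9.5620, -2.5622)
cos θ_2 = (97.9967−7²−7²)/(2·7·7) = -0.0000; θ_2 = -90.0019° (elbow-down)
β = atan2(-2.5622,-9.5620) = -164.9996°; ψ = atan2(-7.0000,6.9998) = -45.0010°
θ_1 = β − ψ = -119.9986°
θ_3 = φ − θ_1 − θ_2 = -89.9995° (wrapped to (-180°,180°])

-119.999 -90.002 -89.999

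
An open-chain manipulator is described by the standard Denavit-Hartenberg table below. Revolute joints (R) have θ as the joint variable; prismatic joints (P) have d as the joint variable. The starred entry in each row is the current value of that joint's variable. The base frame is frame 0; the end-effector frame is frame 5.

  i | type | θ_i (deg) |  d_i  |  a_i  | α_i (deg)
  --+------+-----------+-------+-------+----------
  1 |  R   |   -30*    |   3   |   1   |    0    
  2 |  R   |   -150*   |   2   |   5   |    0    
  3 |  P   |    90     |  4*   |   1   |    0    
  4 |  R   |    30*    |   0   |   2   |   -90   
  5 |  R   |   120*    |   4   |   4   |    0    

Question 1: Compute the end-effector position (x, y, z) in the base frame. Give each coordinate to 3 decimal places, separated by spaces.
after link 1: o_1 = (0.8660, -0.5000, 3.0000)
after link 2: o_2 = (-4.1340, -0.5000, 5.0000)
after link 3: o_3 = (-4.1340, -1.5000, 9.0000)
after link 4: o_4 = (-3.1340, -3.2321, 9.0000)
after link 5: o_5 = (-0.6699, 0.5000, 5.5359)

-0.670 0.500 5.536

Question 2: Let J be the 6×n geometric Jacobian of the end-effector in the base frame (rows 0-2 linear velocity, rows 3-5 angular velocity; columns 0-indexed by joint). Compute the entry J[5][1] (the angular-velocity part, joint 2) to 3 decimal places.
axis z_1 = (0.0000,0.0000,1.0000); lever o_n−o_1 = (-1.5359,1.0000,2.5359)
cross product → J_v[:, 1] = (-1.0000,-1.5359,0.0000)
J_ω[:, 1] = z_1
entry J[5][1] = 1.0000

1.000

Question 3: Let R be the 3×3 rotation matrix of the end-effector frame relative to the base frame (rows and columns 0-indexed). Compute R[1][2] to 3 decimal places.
End-effector z-axis (col 2 of R) = (0.8660,0.5000,0.0000)
R[1][2] = 0.5000

0.500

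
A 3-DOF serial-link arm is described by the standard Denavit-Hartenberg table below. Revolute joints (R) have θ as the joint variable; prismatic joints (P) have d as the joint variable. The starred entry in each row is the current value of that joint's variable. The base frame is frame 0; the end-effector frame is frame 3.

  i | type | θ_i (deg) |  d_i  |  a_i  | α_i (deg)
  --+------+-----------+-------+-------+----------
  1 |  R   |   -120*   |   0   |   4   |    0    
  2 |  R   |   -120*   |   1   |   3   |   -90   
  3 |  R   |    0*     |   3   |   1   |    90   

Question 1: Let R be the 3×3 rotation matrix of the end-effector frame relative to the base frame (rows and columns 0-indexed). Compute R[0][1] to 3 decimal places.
End-effector y-axis (col 1 of R) = (-0.8660,-0.5000,0.0000)
R[0][1] = -0.8660

-0.866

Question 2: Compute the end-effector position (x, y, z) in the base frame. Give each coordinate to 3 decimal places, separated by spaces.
after link 1: o_1 = (-2.0000, -3.4641, 0.0000)
after link 2: o_2 = (-3.5000, -0.8660, 1.0000)
after link 3: o_3 = (-6.5981, -1.5000, 1.0000)

-6.598 -1.500 1.000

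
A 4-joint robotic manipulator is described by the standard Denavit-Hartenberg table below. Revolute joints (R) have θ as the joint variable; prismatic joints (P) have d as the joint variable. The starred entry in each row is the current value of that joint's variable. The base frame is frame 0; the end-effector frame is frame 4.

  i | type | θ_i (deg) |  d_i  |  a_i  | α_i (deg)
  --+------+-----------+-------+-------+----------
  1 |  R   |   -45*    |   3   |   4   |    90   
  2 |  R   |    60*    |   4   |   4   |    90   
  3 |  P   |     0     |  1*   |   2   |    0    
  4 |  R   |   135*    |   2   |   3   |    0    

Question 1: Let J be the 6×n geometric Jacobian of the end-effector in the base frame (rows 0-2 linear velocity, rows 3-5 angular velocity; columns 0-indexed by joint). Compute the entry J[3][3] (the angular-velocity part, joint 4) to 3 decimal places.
0.612

axis z_3 = (0.6124,-0.6124,-0.5000); lever o_n−o_3 = (-1.0253,-1.9747,-2.8371)
cross product → J_v[:, 3] = (0.7500,2.2500,-1.8371)
J_ω[:, 3] = z_3
entry J[3][3] = 0.6124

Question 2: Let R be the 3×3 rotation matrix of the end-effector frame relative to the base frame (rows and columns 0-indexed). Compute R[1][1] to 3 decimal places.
End-effector y-axis (col 1 of R) = (0.2500,0.7500,-0.6124)
R[1][1] = 0.7500

0.750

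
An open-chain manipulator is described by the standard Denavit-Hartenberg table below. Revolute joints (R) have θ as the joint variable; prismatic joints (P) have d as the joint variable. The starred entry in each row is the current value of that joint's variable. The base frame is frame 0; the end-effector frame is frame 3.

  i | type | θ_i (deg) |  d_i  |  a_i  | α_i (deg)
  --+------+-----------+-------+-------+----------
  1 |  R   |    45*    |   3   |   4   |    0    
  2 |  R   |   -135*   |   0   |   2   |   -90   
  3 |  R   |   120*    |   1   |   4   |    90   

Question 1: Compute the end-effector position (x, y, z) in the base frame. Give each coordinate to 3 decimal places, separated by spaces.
after link 1: o_1 = (2.8284, 2.8284, 3.0000)
after link 2: o_2 = (2.8284, 0.8284, 3.0000)
after link 3: o_3 = (3.8284, 2.8284, -0.4641)

3.828 2.828 -0.464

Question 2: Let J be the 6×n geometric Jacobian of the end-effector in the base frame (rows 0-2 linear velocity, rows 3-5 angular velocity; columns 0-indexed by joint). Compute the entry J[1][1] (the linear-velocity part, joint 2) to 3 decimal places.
axis z_1 = (0.0000,0.0000,1.0000); lever o_n−o_1 = (1.0000,-0.0000,-3.4641)
cross product → J_v[:, 1] = (0.0000,1.0000,-0.0000)
J_ω[:, 1] = z_1
entry J[1][1] = 1.0000

1.000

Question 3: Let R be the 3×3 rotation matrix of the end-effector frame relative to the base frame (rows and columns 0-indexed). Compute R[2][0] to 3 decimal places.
End-effector x-axis (col 0 of R) = (0.0000,0.5000,-0.8660)
R[2][0] = -0.8660

-0.866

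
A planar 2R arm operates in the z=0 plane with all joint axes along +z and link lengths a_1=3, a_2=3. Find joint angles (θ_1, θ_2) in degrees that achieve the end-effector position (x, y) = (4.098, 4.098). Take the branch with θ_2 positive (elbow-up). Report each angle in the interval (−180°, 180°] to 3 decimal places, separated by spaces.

29.996 30.008

cos θ_2 = (33.5872−3²−3²)/(2·3·3) = 0.8660; θ_2 = 30.0080° (elbow-up)
β = atan2(4.0980,4.0980) = 45.0000°; ψ = atan2(1.5004,5.5979) = 15.0040°
θ_1 = β − ψ = 29.9960°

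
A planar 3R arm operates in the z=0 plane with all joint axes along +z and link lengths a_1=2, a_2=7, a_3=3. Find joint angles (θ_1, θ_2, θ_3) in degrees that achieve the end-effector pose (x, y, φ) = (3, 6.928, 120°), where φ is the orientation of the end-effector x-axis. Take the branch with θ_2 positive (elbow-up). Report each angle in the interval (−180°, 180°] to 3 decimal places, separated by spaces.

-60.006 120.004 60.002

wrist centre = target − a_3·(cos φ, sin φ) = (4.5000, 4.3299)
cos θ_2 = (38.9982−2²−7²)/(2·2·7) = -0.5001; θ_2 = 120.0042° (elbow-up)
β = atan2(4.3299,4.5000) = 43.8965°; ψ = atan2(6.0619,-1.5004) = 103.9024°
θ_1 = β − ψ = -60.0058°
θ_3 = φ − θ_1 − θ_2 = 60.0017° (wrapped to (-180°,180°])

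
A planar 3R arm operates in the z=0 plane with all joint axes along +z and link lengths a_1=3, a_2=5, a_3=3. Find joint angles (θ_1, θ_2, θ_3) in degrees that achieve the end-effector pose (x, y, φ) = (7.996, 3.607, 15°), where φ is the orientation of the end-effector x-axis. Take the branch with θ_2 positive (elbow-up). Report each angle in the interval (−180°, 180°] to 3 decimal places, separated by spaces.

-29.992 89.993 -45.001

wrist centre = target − a_3·(cos φ, sin φ) = (5.0982, 2.8305)
cos θ_2 = (34.0038−3²−5²)/(2·3·5) = 0.0001; θ_2 = 89.9927° (elbow-up)
β = atan2(2.8305,5.0982) = 29.0391°; ψ = atan2(5.0000,3.0006) = 59.0308°
θ_1 = β − ψ = -29.9917°
θ_3 = φ − θ_1 − θ_2 = -45.0009° (wrapped to (-180°,180°])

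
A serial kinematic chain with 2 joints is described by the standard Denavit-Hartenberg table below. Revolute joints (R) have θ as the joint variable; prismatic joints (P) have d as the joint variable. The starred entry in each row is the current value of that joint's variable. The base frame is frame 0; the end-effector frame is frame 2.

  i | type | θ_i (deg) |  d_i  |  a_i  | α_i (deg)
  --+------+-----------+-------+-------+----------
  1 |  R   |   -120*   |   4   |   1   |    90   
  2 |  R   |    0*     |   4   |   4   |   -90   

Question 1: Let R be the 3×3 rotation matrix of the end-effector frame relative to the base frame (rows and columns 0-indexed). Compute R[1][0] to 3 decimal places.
-0.866

End-effector x-axis (col 0 of R) = (-0.5000,-0.8660,0.0000)
R[1][0] = -0.8660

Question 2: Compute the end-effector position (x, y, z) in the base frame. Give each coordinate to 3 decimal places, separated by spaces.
after link 1: o_1 = (-0.5000, -0.8660, 4.0000)
after link 2: o_2 = (-5.9641, -2.3301, 4.0000)

-5.964 -2.330 4.000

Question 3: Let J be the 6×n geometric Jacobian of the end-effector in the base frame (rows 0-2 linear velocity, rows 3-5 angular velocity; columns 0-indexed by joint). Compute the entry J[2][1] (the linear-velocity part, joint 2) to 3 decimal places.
axis z_1 = (-0.8660,0.5000,0.0000); lever o_n−o_1 = (-5.4641,-1.4641,0.0000)
cross product → J_v[:, 1] = (0.0000,-0.0000,4.0000)
J_ω[:, 1] = z_1
entry J[2][1] = 4.0000

4.000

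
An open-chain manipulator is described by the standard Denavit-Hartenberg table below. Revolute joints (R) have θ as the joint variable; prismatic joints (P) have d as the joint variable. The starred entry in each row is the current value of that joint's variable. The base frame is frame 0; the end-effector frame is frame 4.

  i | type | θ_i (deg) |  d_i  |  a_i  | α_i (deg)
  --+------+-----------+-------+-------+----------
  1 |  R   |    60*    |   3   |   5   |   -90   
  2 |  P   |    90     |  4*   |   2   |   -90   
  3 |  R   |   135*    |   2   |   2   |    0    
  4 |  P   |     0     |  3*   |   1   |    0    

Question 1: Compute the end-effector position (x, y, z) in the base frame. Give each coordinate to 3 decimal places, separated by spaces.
after link 1: o_1 = (2.5000, 4.3301, 3.0000)
after link 2: o_2 = (-0.9641, 6.3301, 1.0000)
after link 3: o_3 = (-0.7394, 3.8910, 2.4142)
after link 4: o_4 = (-1.6270, 0.9393, 3.1213)

-1.627 0.939 3.121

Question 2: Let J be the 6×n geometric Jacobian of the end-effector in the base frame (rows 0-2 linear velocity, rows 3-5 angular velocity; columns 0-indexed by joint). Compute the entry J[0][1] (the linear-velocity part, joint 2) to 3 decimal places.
prismatic axis z_1 = (-0.8660,0.5000,0.0000)
J_v[:, 1] = z_1; J_ω[:, 1] = (0,0,0)
entry J[0][1] = -0.8660

-0.866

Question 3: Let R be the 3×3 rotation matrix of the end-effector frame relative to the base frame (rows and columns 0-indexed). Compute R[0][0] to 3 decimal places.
End-effector x-axis (col 0 of R) = (0.6124,-0.3536,0.7071)
R[0][0] = 0.6124

0.612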